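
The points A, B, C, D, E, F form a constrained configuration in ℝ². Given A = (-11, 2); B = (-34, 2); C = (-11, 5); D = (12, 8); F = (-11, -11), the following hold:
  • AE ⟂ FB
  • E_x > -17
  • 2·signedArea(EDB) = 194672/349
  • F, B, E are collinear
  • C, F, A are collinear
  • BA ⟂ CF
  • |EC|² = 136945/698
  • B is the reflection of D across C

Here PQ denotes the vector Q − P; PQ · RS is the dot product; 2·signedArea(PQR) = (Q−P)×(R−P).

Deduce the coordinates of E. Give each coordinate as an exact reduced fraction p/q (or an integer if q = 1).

E = (-11565/698, -5481/698)

1. E_x = -11565/698  [F, B, E are collinear ∩ AE ⟂ FB]
2. E_y = -5481/698  [F, B, E are collinear ∩ AE ⟂ FB]
   → E = (-11565/698, -5481/698)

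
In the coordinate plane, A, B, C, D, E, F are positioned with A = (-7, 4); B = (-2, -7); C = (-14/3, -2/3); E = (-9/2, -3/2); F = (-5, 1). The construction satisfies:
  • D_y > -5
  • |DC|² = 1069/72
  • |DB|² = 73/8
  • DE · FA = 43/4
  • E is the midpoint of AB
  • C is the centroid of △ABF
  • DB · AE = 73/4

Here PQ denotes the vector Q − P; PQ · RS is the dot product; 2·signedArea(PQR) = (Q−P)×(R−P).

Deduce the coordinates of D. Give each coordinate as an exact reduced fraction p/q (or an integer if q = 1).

1. D_x = -13/4  [DE · FA = 43/4 ∩ DB · AE = 73/4]
2. D_y = -17/4  [DE · FA = 43/4 ∩ DB · AE = 73/4]
   → D = (-13/4, -17/4)

D = (-13/4, -17/4)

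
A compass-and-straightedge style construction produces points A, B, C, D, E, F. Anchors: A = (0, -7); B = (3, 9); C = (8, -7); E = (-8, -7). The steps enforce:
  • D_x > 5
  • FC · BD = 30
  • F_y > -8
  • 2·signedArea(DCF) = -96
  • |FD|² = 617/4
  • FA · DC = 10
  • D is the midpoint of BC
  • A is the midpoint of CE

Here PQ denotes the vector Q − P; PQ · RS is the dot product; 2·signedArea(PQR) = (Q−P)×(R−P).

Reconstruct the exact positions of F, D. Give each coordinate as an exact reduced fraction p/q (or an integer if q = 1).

D = (11/2, 1)
F = (-4, -7)

1. D_x = 11/2  [D is the midpoint of BC]
2. D_y = 1  [D is the midpoint of BC]
   → D = (11/2, 1)
3. F_x = -4  [FC · BD = 30 ∩ 2·signedArea(DCF) = -96]
4. F_y = -7  [FC · BD = 30 ∩ 2·signedArea(DCF) = -96]
   → F = (-4, -7)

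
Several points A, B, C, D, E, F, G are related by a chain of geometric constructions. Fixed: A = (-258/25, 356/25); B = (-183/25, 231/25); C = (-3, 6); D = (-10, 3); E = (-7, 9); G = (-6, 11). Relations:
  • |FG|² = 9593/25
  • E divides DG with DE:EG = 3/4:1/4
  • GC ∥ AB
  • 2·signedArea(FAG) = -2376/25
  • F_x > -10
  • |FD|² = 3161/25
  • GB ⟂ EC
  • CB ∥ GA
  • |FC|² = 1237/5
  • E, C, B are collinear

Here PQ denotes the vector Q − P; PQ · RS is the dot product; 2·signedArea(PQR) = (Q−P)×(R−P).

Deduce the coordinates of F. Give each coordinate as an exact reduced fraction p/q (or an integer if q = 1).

F = (-242/25, -206/25)

1. F_x = -242/25  [line 81/25·x + 108/25·y + 1674/25 = 0 ∩ |FG|² = 9593/25]
2. F_y = -206/25  [line 81/25·x + 108/25·y + 1674/25 = 0 ∩ |FG|² = 9593/25]
   → F = (-242/25, -206/25)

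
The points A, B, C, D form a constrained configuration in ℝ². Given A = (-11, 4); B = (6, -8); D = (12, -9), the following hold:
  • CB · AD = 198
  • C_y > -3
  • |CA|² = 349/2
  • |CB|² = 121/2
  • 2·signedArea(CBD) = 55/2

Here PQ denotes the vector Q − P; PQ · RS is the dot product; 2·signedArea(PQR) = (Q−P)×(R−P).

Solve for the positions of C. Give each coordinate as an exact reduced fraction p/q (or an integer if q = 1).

1. C_x = 1/2  [2·signedArea(CBD) = 55/2 ∩ CB · AD = 198]
2. C_y = -5/2  [2·signedArea(CBD) = 55/2 ∩ CB · AD = 198]
   → C = (1/2, -5/2)

C = (1/2, -5/2)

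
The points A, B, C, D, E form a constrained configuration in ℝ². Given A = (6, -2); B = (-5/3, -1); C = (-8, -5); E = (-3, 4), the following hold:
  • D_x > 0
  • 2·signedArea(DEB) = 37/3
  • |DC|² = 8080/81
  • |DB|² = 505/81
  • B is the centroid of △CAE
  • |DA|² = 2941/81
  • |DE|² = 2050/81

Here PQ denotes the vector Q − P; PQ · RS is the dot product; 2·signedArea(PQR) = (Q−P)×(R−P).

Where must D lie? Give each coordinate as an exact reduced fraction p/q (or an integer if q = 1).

D = (4/9, 1/3)

1. D_x = 4/9  [line 5·x + 4/3·y + -8/3 = 0 ∩ |DE|² = 2050/81]
2. D_y = 1/3  [line 5·x + 4/3·y + -8/3 = 0 ∩ |DE|² = 2050/81]
   → D = (4/9, 1/3)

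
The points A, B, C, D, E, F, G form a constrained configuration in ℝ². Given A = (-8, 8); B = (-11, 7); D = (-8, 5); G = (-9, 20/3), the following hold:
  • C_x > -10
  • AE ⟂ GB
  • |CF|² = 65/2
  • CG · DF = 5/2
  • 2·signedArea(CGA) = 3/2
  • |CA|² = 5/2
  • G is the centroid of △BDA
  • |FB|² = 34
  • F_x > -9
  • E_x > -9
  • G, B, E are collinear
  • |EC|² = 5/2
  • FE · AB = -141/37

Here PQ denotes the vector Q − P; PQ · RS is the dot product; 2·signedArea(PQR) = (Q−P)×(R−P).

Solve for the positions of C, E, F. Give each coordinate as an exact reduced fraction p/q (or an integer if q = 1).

1. E_x = -305/37  [G, B, E are collinear ∩ AE ⟂ GB]
2. E_y = 242/37  [G, B, E are collinear ∩ AE ⟂ GB]
   → E = (-305/37, 242/37)
3. F_x = -8  [line 3·x + 1·y + 22 = 0 ∩ |FB|² = 34]
4. F_y = 2  [line 3·x + 1·y + 22 = 0 ∩ |FB|² = 34]
   → F = (-8, 2)
5. C_x = -19/2  [2·signedArea(CGA) = 3/2 ∩ CG · DF = 5/2]
6. C_y = 15/2  [2·signedArea(CGA) = 3/2 ∩ CG · DF = 5/2]
   → C = (-19/2, 15/2)

C = (-19/2, 15/2)
E = (-305/37, 242/37)
F = (-8, 2)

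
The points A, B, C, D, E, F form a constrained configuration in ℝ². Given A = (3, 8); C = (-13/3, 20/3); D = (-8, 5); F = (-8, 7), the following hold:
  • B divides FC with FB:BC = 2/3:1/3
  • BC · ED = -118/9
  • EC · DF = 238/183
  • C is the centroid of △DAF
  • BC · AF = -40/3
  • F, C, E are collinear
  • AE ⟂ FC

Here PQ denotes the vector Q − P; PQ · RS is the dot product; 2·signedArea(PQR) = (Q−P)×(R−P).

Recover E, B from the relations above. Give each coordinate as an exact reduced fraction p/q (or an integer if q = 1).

1. E_x = 172/61  [F, C, E are collinear ∩ AE ⟂ FC]
2. E_y = 367/61  [F, C, E are collinear ∩ AE ⟂ FC]
   → E = (172/61, 367/61)
3. B_x = -50/9  [B divides FC with FB:BC = 2/3:1/3]
4. B_y = 61/9  [B divides FC with FB:BC = 2/3:1/3]
   → B = (-50/9, 61/9)

B = (-50/9, 61/9)
E = (172/61, 367/61)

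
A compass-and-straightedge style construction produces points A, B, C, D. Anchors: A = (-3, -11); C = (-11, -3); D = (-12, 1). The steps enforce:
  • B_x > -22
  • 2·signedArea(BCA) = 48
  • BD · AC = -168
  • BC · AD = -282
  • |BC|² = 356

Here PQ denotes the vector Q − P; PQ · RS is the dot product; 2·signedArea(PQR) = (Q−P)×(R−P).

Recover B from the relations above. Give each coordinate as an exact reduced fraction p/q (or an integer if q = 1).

1. B_x = -21  [BC · AD = -282 ∩ BD · AC = -168]
2. B_y = 13  [BC · AD = -282 ∩ BD · AC = -168]
   → B = (-21, 13)

B = (-21, 13)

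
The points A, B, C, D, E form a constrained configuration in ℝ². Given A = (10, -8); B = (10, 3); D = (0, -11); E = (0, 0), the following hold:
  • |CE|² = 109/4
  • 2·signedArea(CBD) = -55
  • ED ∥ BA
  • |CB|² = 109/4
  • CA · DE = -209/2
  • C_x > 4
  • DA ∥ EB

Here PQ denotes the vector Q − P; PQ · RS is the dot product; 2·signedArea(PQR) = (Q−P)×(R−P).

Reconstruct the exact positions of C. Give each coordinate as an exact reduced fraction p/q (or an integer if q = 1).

C = (5, 3/2)

1. C_x = 5  [2·signedArea(CBD) = -55 ∩ CA · DE = -209/2]
2. C_y = 3/2  [2·signedArea(CBD) = -55 ∩ CA · DE = -209/2]
   → C = (5, 3/2)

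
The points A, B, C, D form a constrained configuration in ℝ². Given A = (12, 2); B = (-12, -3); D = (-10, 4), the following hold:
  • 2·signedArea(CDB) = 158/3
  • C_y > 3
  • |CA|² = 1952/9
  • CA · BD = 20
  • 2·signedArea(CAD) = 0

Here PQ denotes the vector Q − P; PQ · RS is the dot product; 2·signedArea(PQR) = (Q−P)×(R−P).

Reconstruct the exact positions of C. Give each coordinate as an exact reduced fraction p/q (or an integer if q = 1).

C = (-8/3, 10/3)

1. C_x = -8/3  [2·signedArea(CAD) = 0 ∩ 2·signedArea(CDB) = 158/3]
2. C_y = 10/3  [2·signedArea(CAD) = 0 ∩ 2·signedArea(CDB) = 158/3]
   → C = (-8/3, 10/3)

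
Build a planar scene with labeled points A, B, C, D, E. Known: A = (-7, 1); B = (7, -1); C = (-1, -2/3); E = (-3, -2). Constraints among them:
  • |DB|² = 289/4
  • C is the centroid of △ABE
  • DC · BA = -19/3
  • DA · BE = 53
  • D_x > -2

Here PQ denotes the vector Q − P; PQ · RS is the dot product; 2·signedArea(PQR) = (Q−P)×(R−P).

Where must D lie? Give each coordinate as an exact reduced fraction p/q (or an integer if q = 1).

D = (-3/2, -1)

1. D_x = -3/2  [DC · BA = -19/3 ∩ DA · BE = 53]
2. D_y = -1  [DC · BA = -19/3 ∩ DA · BE = 53]
   → D = (-3/2, -1)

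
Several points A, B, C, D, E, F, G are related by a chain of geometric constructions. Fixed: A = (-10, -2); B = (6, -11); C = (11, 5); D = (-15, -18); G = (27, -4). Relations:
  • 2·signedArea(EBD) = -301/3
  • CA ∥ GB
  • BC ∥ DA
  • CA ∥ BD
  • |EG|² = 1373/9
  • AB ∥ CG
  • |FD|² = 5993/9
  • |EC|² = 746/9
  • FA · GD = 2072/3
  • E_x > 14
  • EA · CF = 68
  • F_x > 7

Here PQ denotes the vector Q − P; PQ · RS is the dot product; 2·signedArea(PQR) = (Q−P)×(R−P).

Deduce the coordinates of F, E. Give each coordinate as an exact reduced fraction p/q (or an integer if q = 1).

E = (44/3, -10/3)
F = (23/3, -17/3)

1. E_x = 44/3  [line 7·x + -21·y + -518/3 = 0 ∩ |EC|² = 746/9]
2. E_y = -10/3  [line 7·x + -21·y + -518/3 = 0 ∩ |EC|² = 746/9]
   → E = (44/3, -10/3)
3. F_x = 23/3  [FA · GD = 2072/3 ∩ EA · CF = 68]
4. F_y = -17/3  [FA · GD = 2072/3 ∩ EA · CF = 68]
   → F = (23/3, -17/3)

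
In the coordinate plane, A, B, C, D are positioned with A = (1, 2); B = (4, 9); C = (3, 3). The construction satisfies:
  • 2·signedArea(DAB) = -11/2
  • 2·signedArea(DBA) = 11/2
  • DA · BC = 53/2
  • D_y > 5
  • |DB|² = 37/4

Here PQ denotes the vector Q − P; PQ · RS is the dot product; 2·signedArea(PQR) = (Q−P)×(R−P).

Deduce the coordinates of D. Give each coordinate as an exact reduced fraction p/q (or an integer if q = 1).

1. D_x = 7/2  [2·signedArea(DAB) = -11/2 ∩ DA · BC = 53/2]
2. D_y = 6  [2·signedArea(DAB) = -11/2 ∩ DA · BC = 53/2]
   → D = (7/2, 6)

D = (7/2, 6)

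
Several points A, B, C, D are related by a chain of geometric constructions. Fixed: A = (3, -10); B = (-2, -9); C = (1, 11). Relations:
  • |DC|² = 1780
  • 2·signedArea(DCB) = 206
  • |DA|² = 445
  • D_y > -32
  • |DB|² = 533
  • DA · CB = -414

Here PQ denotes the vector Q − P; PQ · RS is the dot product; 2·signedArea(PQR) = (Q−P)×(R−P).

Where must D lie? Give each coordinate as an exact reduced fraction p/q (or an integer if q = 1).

1. D_x = 5  [DA · CB = -414 ∩ 2·signedArea(DCB) = 206]
2. D_y = -31  [DA · CB = -414 ∩ 2·signedArea(DCB) = 206]
   → D = (5, -31)

D = (5, -31)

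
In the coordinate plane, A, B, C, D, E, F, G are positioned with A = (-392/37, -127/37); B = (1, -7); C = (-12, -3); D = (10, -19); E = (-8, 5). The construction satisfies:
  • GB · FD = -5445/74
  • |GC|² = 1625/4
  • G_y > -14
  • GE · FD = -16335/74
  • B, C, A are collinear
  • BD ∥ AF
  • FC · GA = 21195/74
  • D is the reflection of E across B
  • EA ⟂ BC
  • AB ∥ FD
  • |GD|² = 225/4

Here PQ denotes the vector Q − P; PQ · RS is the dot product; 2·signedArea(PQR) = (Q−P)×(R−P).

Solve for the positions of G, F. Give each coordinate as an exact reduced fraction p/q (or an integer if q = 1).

F = (-59/37, -571/37)
G = (11/2, -13)

1. F_x = -59/37  [AB ∥ FD ∩ BD ∥ AF]
2. F_y = -571/37  [AB ∥ FD ∩ BD ∥ AF]
   → F = (-59/37, -571/37)
3. G_x = 11/2  [GB · FD = -5445/74 ∩ FC · GA = 21195/74]
4. G_y = -13  [GB · FD = -5445/74 ∩ FC · GA = 21195/74]
   → G = (11/2, -13)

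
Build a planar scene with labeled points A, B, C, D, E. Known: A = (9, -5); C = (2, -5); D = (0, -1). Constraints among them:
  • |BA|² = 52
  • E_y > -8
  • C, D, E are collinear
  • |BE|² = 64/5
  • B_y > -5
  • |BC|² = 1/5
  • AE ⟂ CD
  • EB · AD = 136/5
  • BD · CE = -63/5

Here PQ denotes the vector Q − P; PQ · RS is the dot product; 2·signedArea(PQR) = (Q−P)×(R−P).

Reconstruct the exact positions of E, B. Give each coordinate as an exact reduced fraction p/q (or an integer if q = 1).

1. E_x = 17/5  [C, D, E are collinear ∩ AE ⟂ CD]
2. E_y = -39/5  [C, D, E are collinear ∩ AE ⟂ CD]
   → E = (17/5, -39/5)
3. B_x = 9/5  [BD · CE = -63/5 ∩ EB · AD = 136/5]
4. B_y = -23/5  [BD · CE = -63/5 ∩ EB · AD = 136/5]
   → B = (9/5, -23/5)

B = (9/5, -23/5)
E = (17/5, -39/5)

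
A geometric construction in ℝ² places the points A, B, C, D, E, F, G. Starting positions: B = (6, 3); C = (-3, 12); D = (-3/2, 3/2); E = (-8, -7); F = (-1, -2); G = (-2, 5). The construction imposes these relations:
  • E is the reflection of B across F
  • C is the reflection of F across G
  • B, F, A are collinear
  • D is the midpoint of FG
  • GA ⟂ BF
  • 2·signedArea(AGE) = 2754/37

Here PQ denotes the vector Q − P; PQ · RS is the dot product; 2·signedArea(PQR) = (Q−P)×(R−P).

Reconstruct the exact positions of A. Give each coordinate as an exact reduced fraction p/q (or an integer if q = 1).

A = (61/37, -4/37)

1. A_x = 61/37  [B, F, A are collinear ∩ GA ⟂ BF]
2. A_y = -4/37  [B, F, A are collinear ∩ GA ⟂ BF]
   → A = (61/37, -4/37)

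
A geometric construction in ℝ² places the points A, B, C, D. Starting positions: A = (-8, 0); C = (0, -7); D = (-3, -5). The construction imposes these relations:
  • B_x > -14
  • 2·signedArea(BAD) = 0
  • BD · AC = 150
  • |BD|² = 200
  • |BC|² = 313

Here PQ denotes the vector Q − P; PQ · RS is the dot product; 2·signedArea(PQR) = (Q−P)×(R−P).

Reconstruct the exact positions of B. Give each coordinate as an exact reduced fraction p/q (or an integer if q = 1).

B = (-13, 5)

1. B_x = -13  [2·signedArea(BAD) = 0 ∩ BD · AC = 150]
2. B_y = 5  [2·signedArea(BAD) = 0 ∩ BD · AC = 150]
   → B = (-13, 5)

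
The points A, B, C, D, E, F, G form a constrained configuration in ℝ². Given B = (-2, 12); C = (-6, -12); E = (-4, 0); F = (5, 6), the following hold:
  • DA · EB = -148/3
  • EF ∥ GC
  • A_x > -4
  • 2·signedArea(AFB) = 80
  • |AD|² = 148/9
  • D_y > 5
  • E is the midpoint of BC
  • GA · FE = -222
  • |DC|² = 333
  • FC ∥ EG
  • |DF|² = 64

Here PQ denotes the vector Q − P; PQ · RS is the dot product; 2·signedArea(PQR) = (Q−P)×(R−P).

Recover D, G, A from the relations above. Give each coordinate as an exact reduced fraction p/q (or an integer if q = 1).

1. G_x = -15  [EF ∥ GC ∩ FC ∥ EG]
2. G_y = -18  [EF ∥ GC ∩ FC ∥ EG]
   → G = (-15, -18)
3. A_x = -11/3  [2·signedArea(AFB) = 80 ∩ GA · FE = -222]
4. A_y = 2  [2·signedArea(AFB) = 80 ∩ GA · FE = -222]
   → A = (-11/3, 2)
5. D_x = -3  [line -2·x + -12·y + 66 = 0 ∩ |DC|² = 333]
6. D_y = 6  [line -2·x + -12·y + 66 = 0 ∩ |DC|² = 333]
   → D = (-3, 6)

A = (-11/3, 2)
D = (-3, 6)
G = (-15, -18)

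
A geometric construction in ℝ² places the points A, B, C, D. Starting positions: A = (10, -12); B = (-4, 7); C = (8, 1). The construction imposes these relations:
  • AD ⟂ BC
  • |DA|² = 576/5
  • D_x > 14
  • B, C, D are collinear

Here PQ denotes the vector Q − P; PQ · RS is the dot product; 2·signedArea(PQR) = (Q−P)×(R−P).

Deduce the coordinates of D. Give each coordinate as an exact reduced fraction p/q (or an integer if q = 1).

D = (74/5, -12/5)

1. D_x = 74/5  [B, C, D are collinear ∩ AD ⟂ BC]
2. D_y = -12/5  [B, C, D are collinear ∩ AD ⟂ BC]
   → D = (74/5, -12/5)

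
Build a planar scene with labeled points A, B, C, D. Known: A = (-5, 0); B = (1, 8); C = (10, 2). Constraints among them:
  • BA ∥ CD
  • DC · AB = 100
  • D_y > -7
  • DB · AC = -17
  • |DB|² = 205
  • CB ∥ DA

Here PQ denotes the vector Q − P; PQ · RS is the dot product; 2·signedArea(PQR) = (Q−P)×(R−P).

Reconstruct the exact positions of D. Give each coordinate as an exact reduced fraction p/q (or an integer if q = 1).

D = (4, -6)

1. D_x = 4  [CB ∥ DA ∩ BA ∥ CD]
2. D_y = -6  [CB ∥ DA ∩ BA ∥ CD]
   → D = (4, -6)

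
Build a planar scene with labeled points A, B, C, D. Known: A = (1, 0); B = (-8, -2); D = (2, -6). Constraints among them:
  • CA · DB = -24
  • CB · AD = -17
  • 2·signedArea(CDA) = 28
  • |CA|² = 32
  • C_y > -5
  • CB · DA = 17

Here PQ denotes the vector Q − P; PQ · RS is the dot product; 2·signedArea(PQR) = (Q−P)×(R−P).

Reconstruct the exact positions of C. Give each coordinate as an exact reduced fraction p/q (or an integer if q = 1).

C = (-3, -4)

1. C_x = -3  [CB · DA = 17 ∩ CA · DB = -24]
2. C_y = -4  [CB · DA = 17 ∩ CA · DB = -24]
   → C = (-3, -4)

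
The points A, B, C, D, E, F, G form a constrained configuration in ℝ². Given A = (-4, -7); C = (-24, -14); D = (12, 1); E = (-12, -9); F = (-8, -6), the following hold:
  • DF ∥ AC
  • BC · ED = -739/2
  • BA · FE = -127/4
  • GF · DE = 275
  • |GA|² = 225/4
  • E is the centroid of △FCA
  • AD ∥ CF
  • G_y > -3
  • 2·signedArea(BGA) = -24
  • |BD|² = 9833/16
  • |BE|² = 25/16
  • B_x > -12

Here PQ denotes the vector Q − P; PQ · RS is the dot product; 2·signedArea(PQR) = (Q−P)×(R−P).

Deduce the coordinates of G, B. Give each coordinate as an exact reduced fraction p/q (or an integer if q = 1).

1. G_x = 2  [line 24·x + 10·y + -23 = 0 ∩ |GA|² = 225/4]
2. G_y = -5/2  [line 24·x + 10·y + -23 = 0 ∩ |GA|² = 225/4]
   → G = (2, -5/2)
3. B_x = -11  [BA · FE = -127/4 ∩ 2·signedArea(BGA) = -24]
4. B_y = -33/4  [BA · FE = -127/4 ∩ 2·signedArea(BGA) = -24]
   → B = (-11, -33/4)

B = (-11, -33/4)
G = (2, -5/2)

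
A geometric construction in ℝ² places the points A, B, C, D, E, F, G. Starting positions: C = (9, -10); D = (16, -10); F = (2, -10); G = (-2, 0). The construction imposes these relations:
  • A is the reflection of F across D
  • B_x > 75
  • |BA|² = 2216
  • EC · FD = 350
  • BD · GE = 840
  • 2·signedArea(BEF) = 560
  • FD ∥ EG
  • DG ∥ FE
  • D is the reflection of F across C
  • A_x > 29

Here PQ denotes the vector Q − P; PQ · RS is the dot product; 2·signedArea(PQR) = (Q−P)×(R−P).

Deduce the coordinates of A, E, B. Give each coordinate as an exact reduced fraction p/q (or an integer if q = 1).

A = (30, -10)
B = (76, -20)
E = (-16, 0)

1. A_x = 30  [A is the reflection of F across D]
2. A_y = -10  [A is the reflection of F across D]
   → A = (30, -10)
3. E_x = -16  [FD ∥ EG ∩ DG ∥ FE]
4. E_y = 0  [FD ∥ EG ∩ DG ∥ FE]
   → E = (-16, 0)
5. B_x = 76  [2·signedArea(BEF) = 560 ∩ BD · GE = 840]
6. B_y = -20  [2·signedArea(BEF) = 560 ∩ BD · GE = 840]
   → B = (76, -20)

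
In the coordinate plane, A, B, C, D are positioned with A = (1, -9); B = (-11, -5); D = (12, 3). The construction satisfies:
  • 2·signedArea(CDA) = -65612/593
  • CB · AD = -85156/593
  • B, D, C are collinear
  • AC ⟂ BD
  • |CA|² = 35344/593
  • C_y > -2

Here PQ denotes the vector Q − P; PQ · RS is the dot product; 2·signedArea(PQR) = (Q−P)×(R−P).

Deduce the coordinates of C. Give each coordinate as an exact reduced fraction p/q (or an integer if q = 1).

C = (-911/593, -1013/593)

1. C_x = -911/593  [B, D, C are collinear ∩ AC ⟂ BD]
2. C_y = -1013/593  [B, D, C are collinear ∩ AC ⟂ BD]
   → C = (-911/593, -1013/593)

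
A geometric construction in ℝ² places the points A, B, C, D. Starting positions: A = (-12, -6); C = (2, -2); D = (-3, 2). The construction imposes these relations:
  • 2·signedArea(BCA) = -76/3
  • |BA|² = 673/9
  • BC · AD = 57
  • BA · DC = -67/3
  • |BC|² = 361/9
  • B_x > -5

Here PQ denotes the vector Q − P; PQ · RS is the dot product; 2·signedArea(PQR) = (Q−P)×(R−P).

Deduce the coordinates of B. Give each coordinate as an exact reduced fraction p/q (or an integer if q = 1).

B = (-13/3, -2)

1. B_x = -13/3  [BA · DC = -67/3 ∩ BC · AD = 57]
2. B_y = -2  [BA · DC = -67/3 ∩ BC · AD = 57]
   → B = (-13/3, -2)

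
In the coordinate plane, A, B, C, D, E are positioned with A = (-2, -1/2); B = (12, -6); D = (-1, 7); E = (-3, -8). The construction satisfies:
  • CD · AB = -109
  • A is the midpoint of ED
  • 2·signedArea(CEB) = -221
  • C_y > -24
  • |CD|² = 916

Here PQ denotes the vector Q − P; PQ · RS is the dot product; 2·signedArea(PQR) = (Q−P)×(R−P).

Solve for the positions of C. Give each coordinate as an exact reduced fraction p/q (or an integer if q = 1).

C = (-5, -23)

1. C_x = -5  [2·signedArea(CEB) = -221 ∩ CD · AB = -109]
2. C_y = -23  [2·signedArea(CEB) = -221 ∩ CD · AB = -109]
   → C = (-5, -23)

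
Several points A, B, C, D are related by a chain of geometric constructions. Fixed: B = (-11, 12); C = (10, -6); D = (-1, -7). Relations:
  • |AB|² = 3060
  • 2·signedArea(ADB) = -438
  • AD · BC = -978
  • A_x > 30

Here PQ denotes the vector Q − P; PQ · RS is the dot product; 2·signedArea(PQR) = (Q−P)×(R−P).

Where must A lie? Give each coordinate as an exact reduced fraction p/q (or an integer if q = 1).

1. A_x = 31  [AD · BC = -978 ∩ 2·signedArea(ADB) = -438]
2. A_y = -24  [AD · BC = -978 ∩ 2·signedArea(ADB) = -438]
   → A = (31, -24)

A = (31, -24)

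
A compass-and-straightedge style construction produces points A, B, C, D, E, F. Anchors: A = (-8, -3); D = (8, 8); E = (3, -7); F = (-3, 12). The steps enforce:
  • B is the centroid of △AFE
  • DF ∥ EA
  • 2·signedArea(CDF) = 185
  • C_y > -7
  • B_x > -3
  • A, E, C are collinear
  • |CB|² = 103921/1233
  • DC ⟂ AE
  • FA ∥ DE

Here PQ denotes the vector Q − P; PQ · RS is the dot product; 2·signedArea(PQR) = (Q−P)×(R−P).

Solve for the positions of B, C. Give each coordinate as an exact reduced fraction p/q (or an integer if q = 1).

1. B_x = -8/3  [B is the centroid of △AFE]
2. B_y = 2/3  [B is the centroid of △AFE]
   → B = (-8/3, 2/3)
3. C_x = 356/137  [A, E, C are collinear ∩ DC ⟂ AE]
4. C_y = -939/137  [A, E, C are collinear ∩ DC ⟂ AE]
   → C = (356/137, -939/137)

B = (-8/3, 2/3)
C = (356/137, -939/137)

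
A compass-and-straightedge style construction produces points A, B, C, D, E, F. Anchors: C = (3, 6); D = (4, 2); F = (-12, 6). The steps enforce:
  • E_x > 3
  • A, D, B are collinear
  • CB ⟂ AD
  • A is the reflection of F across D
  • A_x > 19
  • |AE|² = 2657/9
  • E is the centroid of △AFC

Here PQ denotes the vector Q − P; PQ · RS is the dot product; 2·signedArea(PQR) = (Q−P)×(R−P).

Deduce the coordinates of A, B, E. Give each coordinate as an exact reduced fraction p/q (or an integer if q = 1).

A = (20, -2)
B = (36/17, 42/17)
E = (11/3, 10/3)

1. A_x = 20  [A is the reflection of F across D]
2. A_y = -2  [A is the reflection of F across D]
   → A = (20, -2)
3. B_x = 36/17  [A, D, B are collinear ∩ CB ⟂ AD]
4. B_y = 42/17  [A, D, B are collinear ∩ CB ⟂ AD]
   → B = (36/17, 42/17)
5. E_x = 11/3  [E is the centroid of △AFC]
6. E_y = 10/3  [E is the centroid of △AFC]
   → E = (11/3, 10/3)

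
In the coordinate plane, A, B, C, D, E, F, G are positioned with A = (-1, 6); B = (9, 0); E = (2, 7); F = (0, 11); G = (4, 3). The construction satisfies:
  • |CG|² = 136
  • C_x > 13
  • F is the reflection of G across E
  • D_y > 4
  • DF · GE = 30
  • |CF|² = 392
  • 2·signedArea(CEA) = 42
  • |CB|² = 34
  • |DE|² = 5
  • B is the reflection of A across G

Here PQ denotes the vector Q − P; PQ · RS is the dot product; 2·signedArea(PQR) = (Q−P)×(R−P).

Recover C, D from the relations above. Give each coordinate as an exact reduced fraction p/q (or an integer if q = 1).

C = (14, -3)
D = (3, 5)

1. C_x = 14  [line 1·x + -3·y + -23 = 0 ∩ |CB|² = 34]
2. C_y = -3  [line 1·x + -3·y + -23 = 0 ∩ |CB|² = 34]
   → C = (14, -3)
3. D_x = 3  [line 2·x + -4·y + 14 = 0 ∩ |DE|² = 5]
4. D_y = 5  [line 2·x + -4·y + 14 = 0 ∩ |DE|² = 5]
   → D = (3, 5)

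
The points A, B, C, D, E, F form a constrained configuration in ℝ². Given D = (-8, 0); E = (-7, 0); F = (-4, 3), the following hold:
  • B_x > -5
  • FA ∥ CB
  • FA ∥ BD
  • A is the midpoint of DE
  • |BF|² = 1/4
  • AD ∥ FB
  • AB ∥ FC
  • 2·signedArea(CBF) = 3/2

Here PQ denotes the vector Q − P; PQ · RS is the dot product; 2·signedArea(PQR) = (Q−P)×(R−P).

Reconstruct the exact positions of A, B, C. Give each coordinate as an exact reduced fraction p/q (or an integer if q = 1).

1. A_x = -15/2  [A is the midpoint of DE]
2. A_y = 0  [A is the midpoint of DE]
   → A = (-15/2, 0)
3. B_x = -9/2  [FA ∥ BD ∩ AD ∥ FB]
4. B_y = 3  [FA ∥ BD ∩ AD ∥ FB]
   → B = (-9/2, 3)
5. C_x = -1  [FA ∥ CB ∩ AB ∥ FC]
6. C_y = 6  [FA ∥ CB ∩ AB ∥ FC]
   → C = (-1, 6)

A = (-15/2, 0)
B = (-9/2, 3)
C = (-1, 6)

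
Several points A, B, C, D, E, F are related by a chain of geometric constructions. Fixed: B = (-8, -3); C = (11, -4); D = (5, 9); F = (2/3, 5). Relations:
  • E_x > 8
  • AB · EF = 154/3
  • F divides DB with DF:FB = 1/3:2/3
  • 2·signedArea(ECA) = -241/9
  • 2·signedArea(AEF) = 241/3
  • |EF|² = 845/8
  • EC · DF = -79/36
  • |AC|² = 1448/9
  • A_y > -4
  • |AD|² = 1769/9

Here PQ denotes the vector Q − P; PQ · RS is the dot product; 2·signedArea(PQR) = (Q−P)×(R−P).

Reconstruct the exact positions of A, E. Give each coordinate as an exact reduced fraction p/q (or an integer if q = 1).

1. E_x = 101/12  [line 13/3·x + 4·y + -1061/36 = 0 ∩ |EF|² = 845/8]
2. E_y = -7/4  [line 13/3·x + 4·y + -1061/36 = 0 ∩ |EF|² = 845/8]
   → E = (101/12, -7/4)
3. A_x = -5/3  [2·signedArea(AEF) = 241/3 ∩ AB · EF = 154/3]
4. A_y = -10/3  [2·signedArea(AEF) = 241/3 ∩ AB · EF = 154/3]
   → A = (-5/3, -10/3)

A = (-5/3, -10/3)
E = (101/12, -7/4)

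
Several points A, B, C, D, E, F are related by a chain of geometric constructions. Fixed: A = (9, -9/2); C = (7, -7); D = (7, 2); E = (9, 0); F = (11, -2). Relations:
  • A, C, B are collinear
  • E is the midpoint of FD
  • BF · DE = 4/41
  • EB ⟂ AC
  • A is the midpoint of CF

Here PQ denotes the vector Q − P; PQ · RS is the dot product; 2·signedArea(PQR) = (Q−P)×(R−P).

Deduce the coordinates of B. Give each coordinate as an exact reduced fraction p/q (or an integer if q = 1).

B = (459/41, -72/41)

1. B_x = 459/41  [A, C, B are collinear ∩ EB ⟂ AC]
2. B_y = -72/41  [A, C, B are collinear ∩ EB ⟂ AC]
   → B = (459/41, -72/41)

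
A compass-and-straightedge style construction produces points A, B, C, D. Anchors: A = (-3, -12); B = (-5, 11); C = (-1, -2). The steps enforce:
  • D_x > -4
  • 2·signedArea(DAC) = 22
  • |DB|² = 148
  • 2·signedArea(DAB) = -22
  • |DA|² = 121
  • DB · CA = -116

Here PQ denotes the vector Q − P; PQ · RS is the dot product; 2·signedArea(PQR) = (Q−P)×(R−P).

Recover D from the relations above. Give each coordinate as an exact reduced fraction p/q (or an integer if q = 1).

D = (-3, -1)

1. D_x = -3  [DB · CA = -116 ∩ 2·signedArea(DAB) = -22]
2. D_y = -1  [DB · CA = -116 ∩ 2·signedArea(DAB) = -22]
   → D = (-3, -1)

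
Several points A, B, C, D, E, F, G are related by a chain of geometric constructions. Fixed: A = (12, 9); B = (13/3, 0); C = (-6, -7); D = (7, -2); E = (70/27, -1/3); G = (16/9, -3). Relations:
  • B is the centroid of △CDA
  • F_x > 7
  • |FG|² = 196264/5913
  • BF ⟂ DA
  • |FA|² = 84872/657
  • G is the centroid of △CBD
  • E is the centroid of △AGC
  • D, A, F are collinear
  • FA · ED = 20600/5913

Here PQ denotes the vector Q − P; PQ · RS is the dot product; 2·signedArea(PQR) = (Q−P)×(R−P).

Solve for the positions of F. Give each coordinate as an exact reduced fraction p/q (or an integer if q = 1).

1. F_x = 1598/219  [D, A, F are collinear ∩ BF ⟂ DA]
2. F_y = -295/219  [D, A, F are collinear ∩ BF ⟂ DA]
   → F = (1598/219, -295/219)

F = (1598/219, -295/219)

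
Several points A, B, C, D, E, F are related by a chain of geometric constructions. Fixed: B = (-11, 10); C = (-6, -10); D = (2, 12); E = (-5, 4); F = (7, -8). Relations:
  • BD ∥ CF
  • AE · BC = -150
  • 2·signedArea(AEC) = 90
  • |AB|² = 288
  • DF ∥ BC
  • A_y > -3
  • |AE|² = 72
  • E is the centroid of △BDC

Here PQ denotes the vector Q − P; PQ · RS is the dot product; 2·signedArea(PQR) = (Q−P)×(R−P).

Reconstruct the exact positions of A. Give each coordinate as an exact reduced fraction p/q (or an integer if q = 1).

A = (1, -2)

1. A_x = 1  [AE · BC = -150 ∩ 2·signedArea(AEC) = 90]
2. A_y = -2  [AE · BC = -150 ∩ 2·signedArea(AEC) = 90]
   → A = (1, -2)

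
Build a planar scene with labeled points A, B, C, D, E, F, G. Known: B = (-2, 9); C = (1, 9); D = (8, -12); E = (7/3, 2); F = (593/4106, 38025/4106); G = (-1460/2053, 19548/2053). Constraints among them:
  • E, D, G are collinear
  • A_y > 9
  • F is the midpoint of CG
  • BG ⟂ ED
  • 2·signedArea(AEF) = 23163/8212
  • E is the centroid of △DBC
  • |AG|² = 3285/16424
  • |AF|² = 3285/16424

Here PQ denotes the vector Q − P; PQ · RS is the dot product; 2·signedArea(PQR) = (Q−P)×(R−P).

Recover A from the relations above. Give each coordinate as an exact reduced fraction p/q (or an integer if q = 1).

A = (-2327/8212, 77121/8212)

1. A_x = -2327/8212  [line -29813/4106·x + -26963/12318·y + 151915/8212 = 0 ∩ |AF|² = 3285/16424]
2. A_y = 77121/8212  [line -29813/4106·x + -26963/12318·y + 151915/8212 = 0 ∩ |AF|² = 3285/16424]
   → A = (-2327/8212, 77121/8212)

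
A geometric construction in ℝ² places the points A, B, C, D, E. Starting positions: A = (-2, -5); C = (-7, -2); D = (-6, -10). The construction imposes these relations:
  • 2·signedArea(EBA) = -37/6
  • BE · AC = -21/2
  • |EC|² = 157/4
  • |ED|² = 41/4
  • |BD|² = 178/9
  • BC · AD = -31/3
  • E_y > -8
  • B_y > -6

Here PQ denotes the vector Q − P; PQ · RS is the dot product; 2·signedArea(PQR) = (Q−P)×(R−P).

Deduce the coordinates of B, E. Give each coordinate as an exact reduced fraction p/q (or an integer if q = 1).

B = (-5, -17/3)
E = (-4, -15/2)

1. B_x = -5  [line 4·x + 5·y + 145/3 = 0 ∩ |BD|² = 178/9]
2. B_y = -17/3  [line 4·x + 5·y + 145/3 = 0 ∩ |BD|² = 178/9]
   → B = (-5, -17/3)
3. E_x = -4  [BE · AC = -21/2 ∩ 2·signedArea(EBA) = -37/6]
4. E_y = -15/2  [BE · AC = -21/2 ∩ 2·signedArea(EBA) = -37/6]
   → E = (-4, -15/2)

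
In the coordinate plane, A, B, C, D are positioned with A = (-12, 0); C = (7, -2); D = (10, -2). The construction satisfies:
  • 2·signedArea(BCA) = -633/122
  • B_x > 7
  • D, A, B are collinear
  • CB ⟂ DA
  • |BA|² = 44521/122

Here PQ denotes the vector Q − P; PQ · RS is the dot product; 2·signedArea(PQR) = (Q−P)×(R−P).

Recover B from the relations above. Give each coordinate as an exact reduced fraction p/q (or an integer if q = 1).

1. B_x = 857/122  [D, A, B are collinear ∩ CB ⟂ DA]
2. B_y = -211/122  [D, A, B are collinear ∩ CB ⟂ DA]
   → B = (857/122, -211/122)

B = (857/122, -211/122)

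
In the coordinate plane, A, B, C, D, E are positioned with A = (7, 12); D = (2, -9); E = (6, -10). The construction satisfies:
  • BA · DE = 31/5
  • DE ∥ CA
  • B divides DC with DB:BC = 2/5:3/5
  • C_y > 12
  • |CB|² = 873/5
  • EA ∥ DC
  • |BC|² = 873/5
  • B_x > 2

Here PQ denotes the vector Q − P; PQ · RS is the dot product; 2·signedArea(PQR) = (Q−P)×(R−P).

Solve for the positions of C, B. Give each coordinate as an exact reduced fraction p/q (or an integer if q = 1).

1. C_x = 3  [DE ∥ CA ∩ EA ∥ DC]
2. C_y = 13  [DE ∥ CA ∩ EA ∥ DC]
   → C = (3, 13)
3. B_x = 12/5  [B divides DC with DB:BC = 2/5:3/5]
4. B_y = -1/5  [B divides DC with DB:BC = 2/5:3/5]
   → B = (12/5, -1/5)

B = (12/5, -1/5)
C = (3, 13)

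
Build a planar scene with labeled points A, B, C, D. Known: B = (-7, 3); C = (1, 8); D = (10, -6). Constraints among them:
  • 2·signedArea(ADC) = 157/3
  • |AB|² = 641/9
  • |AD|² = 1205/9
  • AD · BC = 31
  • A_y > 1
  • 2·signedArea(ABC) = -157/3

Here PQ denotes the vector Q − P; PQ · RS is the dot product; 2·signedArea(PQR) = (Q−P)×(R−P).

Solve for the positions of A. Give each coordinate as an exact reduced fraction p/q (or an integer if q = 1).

A = (4/3, 5/3)

1. A_x = 4/3  [2·signedArea(ABC) = -157/3 ∩ AD · BC = 31]
2. A_y = 5/3  [2·signedArea(ABC) = -157/3 ∩ AD · BC = 31]
   → A = (4/3, 5/3)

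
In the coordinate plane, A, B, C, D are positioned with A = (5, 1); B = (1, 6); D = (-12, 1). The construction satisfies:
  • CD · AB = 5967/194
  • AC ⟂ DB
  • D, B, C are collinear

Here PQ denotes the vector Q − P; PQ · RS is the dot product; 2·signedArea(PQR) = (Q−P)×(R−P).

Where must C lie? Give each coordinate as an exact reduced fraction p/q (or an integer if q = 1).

1. C_x = 545/194  [D, B, C are collinear ∩ AC ⟂ DB]
2. C_y = 1299/194  [D, B, C are collinear ∩ AC ⟂ DB]
   → C = (545/194, 1299/194)

C = (545/194, 1299/194)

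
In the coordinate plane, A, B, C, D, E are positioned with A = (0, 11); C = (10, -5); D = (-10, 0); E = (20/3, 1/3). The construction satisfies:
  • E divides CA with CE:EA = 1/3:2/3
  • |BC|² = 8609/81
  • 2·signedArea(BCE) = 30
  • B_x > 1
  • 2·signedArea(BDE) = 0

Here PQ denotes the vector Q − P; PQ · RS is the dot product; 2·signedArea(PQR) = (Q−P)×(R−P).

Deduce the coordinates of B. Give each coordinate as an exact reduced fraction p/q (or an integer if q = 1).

B = (10/9, 2/9)

1. B_x = 10/9  [2·signedArea(BDE) = 0 ∩ 2·signedArea(BCE) = 30]
2. B_y = 2/9  [2·signedArea(BDE) = 0 ∩ 2·signedArea(BCE) = 30]
   → B = (10/9, 2/9)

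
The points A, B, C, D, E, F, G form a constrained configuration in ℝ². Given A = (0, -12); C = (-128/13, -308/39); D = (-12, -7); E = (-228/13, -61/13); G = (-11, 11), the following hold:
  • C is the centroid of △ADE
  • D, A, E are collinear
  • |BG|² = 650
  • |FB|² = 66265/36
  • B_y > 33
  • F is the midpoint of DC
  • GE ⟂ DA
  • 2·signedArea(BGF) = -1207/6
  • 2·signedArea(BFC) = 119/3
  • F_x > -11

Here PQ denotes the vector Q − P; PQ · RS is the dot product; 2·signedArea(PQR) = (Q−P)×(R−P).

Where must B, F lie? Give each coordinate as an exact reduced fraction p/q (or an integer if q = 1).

B = (-22, 34)
F = (-142/13, -581/78)

1. F_x = -142/13  [F is the midpoint of DC]
2. F_y = -581/78  [F is the midpoint of DC]
   → F = (-142/13, -581/78)
3. B_x = -22  [2·signedArea(BFC) = 119/3 ∩ 2·signedArea(BGF) = -1207/6]
4. B_y = 34  [2·signedArea(BFC) = 119/3 ∩ 2·signedArea(BGF) = -1207/6]
   → B = (-22, 34)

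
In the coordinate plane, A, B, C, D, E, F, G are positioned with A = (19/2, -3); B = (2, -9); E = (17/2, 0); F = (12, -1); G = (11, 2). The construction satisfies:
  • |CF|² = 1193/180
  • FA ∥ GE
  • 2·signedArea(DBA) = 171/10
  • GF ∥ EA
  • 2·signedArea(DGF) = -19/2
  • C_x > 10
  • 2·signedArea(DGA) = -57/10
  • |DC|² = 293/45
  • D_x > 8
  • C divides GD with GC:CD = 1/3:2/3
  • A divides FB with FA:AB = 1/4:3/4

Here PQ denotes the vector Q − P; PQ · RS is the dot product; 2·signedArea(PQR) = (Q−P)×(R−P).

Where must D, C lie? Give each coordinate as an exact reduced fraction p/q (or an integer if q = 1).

1. D_x = 89/10  [2·signedArea(DBA) = 171/10 ∩ 2·signedArea(DGA) = -57/10]
2. D_y = -6/5  [2·signedArea(DBA) = 171/10 ∩ 2·signedArea(DGA) = -57/10]
   → D = (89/10, -6/5)
3. C_x = 103/10  [C divides GD with GC:CD = 1/3:2/3]
4. C_y = 14/15  [C divides GD with GC:CD = 1/3:2/3]
   → C = (103/10, 14/15)

C = (103/10, 14/15)
D = (89/10, -6/5)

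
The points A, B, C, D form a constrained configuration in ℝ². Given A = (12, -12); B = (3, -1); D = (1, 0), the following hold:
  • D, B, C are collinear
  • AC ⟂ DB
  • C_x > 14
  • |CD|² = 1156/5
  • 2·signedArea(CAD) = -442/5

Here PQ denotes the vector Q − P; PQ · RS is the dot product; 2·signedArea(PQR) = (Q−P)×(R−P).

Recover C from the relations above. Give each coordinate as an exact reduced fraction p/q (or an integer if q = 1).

C = (73/5, -34/5)

1. C_x = 73/5  [D, B, C are collinear ∩ AC ⟂ DB]
2. C_y = -34/5  [D, B, C are collinear ∩ AC ⟂ DB]
   → C = (73/5, -34/5)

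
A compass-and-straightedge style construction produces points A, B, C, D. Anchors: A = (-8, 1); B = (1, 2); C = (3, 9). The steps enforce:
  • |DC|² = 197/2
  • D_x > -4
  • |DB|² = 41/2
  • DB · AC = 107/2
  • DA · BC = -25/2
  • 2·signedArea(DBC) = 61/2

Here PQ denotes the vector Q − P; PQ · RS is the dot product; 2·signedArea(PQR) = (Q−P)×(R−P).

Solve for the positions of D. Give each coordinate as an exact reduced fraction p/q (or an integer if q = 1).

1. D_x = -7/2  [DB · AC = 107/2 ∩ 2·signedArea(DBC) = 61/2]
2. D_y = 3/2  [DB · AC = 107/2 ∩ 2·signedArea(DBC) = 61/2]
   → D = (-7/2, 3/2)

D = (-7/2, 3/2)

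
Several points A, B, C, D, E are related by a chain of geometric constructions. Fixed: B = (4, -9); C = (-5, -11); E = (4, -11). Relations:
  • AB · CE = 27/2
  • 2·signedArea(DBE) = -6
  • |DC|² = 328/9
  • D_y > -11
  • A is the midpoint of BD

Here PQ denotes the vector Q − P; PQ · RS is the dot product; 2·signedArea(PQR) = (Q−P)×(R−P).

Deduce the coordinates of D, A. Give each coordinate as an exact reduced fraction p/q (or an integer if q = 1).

1. D_x = 1  [2·signedArea(DBE) = -6]
2. D_y = -31/3  [|DC|² = 328/9]
   → D = (1, -31/3)
3. A_x = 5/2  [A is the midpoint of BD]
4. A_y = -29/3  [A is the midpoint of BD]
   → A = (5/2, -29/3)

A = (5/2, -29/3)
D = (1, -31/3)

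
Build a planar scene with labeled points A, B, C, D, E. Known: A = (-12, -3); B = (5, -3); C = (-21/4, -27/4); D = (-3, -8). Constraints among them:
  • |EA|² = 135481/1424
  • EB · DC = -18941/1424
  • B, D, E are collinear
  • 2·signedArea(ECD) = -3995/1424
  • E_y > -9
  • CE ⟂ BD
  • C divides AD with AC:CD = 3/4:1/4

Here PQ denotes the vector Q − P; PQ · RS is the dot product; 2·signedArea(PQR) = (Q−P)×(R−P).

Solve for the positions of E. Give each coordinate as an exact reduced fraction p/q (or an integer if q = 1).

1. E_x = -361/89  [B, D, E are collinear ∩ CE ⟂ BD]
2. E_y = -3083/356  [B, D, E are collinear ∩ CE ⟂ BD]
   → E = (-361/89, -3083/356)

E = (-361/89, -3083/356)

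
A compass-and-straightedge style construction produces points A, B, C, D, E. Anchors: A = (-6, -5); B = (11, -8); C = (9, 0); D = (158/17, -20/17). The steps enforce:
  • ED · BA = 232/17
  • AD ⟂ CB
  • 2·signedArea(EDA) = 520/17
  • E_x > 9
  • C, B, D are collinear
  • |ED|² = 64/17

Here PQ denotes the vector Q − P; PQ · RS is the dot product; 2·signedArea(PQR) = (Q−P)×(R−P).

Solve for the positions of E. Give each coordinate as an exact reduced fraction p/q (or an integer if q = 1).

1. E_x = 166/17  [ED · BA = 232/17 ∩ 2·signedArea(EDA) = 520/17]
2. E_y = -52/17  [ED · BA = 232/17 ∩ 2·signedArea(EDA) = 520/17]
   → E = (166/17, -52/17)

E = (166/17, -52/17)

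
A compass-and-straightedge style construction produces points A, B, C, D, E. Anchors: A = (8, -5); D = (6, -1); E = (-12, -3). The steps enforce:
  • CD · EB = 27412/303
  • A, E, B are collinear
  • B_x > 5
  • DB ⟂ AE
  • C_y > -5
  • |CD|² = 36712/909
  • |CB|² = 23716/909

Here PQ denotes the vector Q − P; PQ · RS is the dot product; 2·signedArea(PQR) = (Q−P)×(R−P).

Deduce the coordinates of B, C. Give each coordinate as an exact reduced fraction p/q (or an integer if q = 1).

1. B_x = 568/101  [A, E, B are collinear ∩ DB ⟂ AE]
2. B_y = -481/101  [A, E, B are collinear ∩ DB ⟂ AE]
   → B = (568/101, -481/101)
3. C_x = 164/303  [line -1780/101·x + 178/101·y + 5162/303 = 0 ∩ |CB|² = 23716/909]
4. C_y = -1289/303  [line -1780/101·x + 178/101·y + 5162/303 = 0 ∩ |CB|² = 23716/909]
   → C = (164/303, -1289/303)

B = (568/101, -481/101)
C = (164/303, -1289/303)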